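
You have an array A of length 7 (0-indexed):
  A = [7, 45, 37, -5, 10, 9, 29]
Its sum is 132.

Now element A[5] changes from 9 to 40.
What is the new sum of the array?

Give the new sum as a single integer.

Answer: 163

Derivation:
Old value at index 5: 9
New value at index 5: 40
Delta = 40 - 9 = 31
New sum = old_sum + delta = 132 + (31) = 163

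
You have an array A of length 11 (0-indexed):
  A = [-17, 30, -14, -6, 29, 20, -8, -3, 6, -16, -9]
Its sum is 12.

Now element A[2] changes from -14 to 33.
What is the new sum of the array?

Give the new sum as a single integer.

Old value at index 2: -14
New value at index 2: 33
Delta = 33 - -14 = 47
New sum = old_sum + delta = 12 + (47) = 59

Answer: 59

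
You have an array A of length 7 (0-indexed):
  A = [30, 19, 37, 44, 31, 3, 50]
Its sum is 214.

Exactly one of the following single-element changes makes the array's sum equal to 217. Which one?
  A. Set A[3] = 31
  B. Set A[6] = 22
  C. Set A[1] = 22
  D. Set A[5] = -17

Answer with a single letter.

Answer: C

Derivation:
Option A: A[3] 44->31, delta=-13, new_sum=214+(-13)=201
Option B: A[6] 50->22, delta=-28, new_sum=214+(-28)=186
Option C: A[1] 19->22, delta=3, new_sum=214+(3)=217 <-- matches target
Option D: A[5] 3->-17, delta=-20, new_sum=214+(-20)=194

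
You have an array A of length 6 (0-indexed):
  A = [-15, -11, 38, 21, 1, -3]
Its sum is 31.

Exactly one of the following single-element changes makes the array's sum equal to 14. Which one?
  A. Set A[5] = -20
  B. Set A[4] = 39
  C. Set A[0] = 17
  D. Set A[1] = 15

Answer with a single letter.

Option A: A[5] -3->-20, delta=-17, new_sum=31+(-17)=14 <-- matches target
Option B: A[4] 1->39, delta=38, new_sum=31+(38)=69
Option C: A[0] -15->17, delta=32, new_sum=31+(32)=63
Option D: A[1] -11->15, delta=26, new_sum=31+(26)=57

Answer: A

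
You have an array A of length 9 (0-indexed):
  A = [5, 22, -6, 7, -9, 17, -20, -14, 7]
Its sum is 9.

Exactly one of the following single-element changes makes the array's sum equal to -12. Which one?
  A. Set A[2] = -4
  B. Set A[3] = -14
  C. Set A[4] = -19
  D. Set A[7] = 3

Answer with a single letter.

Answer: B

Derivation:
Option A: A[2] -6->-4, delta=2, new_sum=9+(2)=11
Option B: A[3] 7->-14, delta=-21, new_sum=9+(-21)=-12 <-- matches target
Option C: A[4] -9->-19, delta=-10, new_sum=9+(-10)=-1
Option D: A[7] -14->3, delta=17, new_sum=9+(17)=26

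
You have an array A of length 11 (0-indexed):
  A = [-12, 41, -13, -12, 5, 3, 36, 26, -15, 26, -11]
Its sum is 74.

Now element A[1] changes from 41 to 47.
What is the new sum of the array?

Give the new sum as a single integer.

Old value at index 1: 41
New value at index 1: 47
Delta = 47 - 41 = 6
New sum = old_sum + delta = 74 + (6) = 80

Answer: 80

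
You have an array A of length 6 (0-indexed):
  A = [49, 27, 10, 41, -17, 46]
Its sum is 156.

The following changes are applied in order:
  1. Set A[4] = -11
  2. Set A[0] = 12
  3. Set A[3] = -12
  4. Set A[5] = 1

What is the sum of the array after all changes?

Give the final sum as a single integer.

Initial sum: 156
Change 1: A[4] -17 -> -11, delta = 6, sum = 162
Change 2: A[0] 49 -> 12, delta = -37, sum = 125
Change 3: A[3] 41 -> -12, delta = -53, sum = 72
Change 4: A[5] 46 -> 1, delta = -45, sum = 27

Answer: 27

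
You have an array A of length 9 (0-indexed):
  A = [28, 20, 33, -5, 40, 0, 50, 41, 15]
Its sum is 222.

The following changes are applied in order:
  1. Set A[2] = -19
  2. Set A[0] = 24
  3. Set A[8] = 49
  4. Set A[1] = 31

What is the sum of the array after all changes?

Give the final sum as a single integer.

Initial sum: 222
Change 1: A[2] 33 -> -19, delta = -52, sum = 170
Change 2: A[0] 28 -> 24, delta = -4, sum = 166
Change 3: A[8] 15 -> 49, delta = 34, sum = 200
Change 4: A[1] 20 -> 31, delta = 11, sum = 211

Answer: 211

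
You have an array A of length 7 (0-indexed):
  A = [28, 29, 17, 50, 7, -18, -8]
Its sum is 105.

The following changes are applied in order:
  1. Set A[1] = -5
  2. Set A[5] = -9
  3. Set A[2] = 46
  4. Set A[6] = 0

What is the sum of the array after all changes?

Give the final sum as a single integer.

Answer: 117

Derivation:
Initial sum: 105
Change 1: A[1] 29 -> -5, delta = -34, sum = 71
Change 2: A[5] -18 -> -9, delta = 9, sum = 80
Change 3: A[2] 17 -> 46, delta = 29, sum = 109
Change 4: A[6] -8 -> 0, delta = 8, sum = 117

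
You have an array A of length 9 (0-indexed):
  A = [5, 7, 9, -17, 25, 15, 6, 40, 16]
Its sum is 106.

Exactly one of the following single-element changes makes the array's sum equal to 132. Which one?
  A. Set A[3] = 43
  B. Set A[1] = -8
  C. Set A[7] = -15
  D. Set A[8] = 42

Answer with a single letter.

Option A: A[3] -17->43, delta=60, new_sum=106+(60)=166
Option B: A[1] 7->-8, delta=-15, new_sum=106+(-15)=91
Option C: A[7] 40->-15, delta=-55, new_sum=106+(-55)=51
Option D: A[8] 16->42, delta=26, new_sum=106+(26)=132 <-- matches target

Answer: D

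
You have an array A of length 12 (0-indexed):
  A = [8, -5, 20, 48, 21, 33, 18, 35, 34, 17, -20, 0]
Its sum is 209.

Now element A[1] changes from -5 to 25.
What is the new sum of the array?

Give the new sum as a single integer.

Answer: 239

Derivation:
Old value at index 1: -5
New value at index 1: 25
Delta = 25 - -5 = 30
New sum = old_sum + delta = 209 + (30) = 239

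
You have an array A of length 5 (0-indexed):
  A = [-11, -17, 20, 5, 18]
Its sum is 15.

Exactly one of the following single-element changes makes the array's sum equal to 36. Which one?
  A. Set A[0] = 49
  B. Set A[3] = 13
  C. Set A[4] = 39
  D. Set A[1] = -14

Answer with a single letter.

Option A: A[0] -11->49, delta=60, new_sum=15+(60)=75
Option B: A[3] 5->13, delta=8, new_sum=15+(8)=23
Option C: A[4] 18->39, delta=21, new_sum=15+(21)=36 <-- matches target
Option D: A[1] -17->-14, delta=3, new_sum=15+(3)=18

Answer: C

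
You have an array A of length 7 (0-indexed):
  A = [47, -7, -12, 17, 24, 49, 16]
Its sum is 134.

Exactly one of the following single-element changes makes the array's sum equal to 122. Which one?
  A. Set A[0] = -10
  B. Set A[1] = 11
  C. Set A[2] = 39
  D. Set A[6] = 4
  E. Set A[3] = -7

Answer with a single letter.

Answer: D

Derivation:
Option A: A[0] 47->-10, delta=-57, new_sum=134+(-57)=77
Option B: A[1] -7->11, delta=18, new_sum=134+(18)=152
Option C: A[2] -12->39, delta=51, new_sum=134+(51)=185
Option D: A[6] 16->4, delta=-12, new_sum=134+(-12)=122 <-- matches target
Option E: A[3] 17->-7, delta=-24, new_sum=134+(-24)=110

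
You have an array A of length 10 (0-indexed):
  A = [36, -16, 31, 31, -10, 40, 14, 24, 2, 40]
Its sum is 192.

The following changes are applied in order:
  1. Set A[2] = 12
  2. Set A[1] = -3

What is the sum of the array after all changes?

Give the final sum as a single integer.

Initial sum: 192
Change 1: A[2] 31 -> 12, delta = -19, sum = 173
Change 2: A[1] -16 -> -3, delta = 13, sum = 186

Answer: 186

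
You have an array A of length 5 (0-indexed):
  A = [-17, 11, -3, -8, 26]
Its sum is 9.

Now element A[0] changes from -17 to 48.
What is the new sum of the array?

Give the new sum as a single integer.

Answer: 74

Derivation:
Old value at index 0: -17
New value at index 0: 48
Delta = 48 - -17 = 65
New sum = old_sum + delta = 9 + (65) = 74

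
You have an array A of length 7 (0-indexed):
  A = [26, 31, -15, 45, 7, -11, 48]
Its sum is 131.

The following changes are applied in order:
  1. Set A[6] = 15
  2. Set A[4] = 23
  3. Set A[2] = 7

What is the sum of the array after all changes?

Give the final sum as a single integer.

Initial sum: 131
Change 1: A[6] 48 -> 15, delta = -33, sum = 98
Change 2: A[4] 7 -> 23, delta = 16, sum = 114
Change 3: A[2] -15 -> 7, delta = 22, sum = 136

Answer: 136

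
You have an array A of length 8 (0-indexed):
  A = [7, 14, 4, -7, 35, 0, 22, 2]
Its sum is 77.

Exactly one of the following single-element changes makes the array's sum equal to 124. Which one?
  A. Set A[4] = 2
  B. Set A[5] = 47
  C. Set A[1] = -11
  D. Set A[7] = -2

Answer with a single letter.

Option A: A[4] 35->2, delta=-33, new_sum=77+(-33)=44
Option B: A[5] 0->47, delta=47, new_sum=77+(47)=124 <-- matches target
Option C: A[1] 14->-11, delta=-25, new_sum=77+(-25)=52
Option D: A[7] 2->-2, delta=-4, new_sum=77+(-4)=73

Answer: B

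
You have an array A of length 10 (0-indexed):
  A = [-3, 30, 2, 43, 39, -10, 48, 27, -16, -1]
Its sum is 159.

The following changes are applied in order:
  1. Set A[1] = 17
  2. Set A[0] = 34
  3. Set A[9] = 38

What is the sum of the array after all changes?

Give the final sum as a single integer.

Initial sum: 159
Change 1: A[1] 30 -> 17, delta = -13, sum = 146
Change 2: A[0] -3 -> 34, delta = 37, sum = 183
Change 3: A[9] -1 -> 38, delta = 39, sum = 222

Answer: 222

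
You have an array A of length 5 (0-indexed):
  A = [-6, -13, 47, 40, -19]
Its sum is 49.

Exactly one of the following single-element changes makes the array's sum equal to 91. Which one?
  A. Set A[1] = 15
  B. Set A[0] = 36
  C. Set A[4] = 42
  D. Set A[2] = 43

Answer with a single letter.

Answer: B

Derivation:
Option A: A[1] -13->15, delta=28, new_sum=49+(28)=77
Option B: A[0] -6->36, delta=42, new_sum=49+(42)=91 <-- matches target
Option C: A[4] -19->42, delta=61, new_sum=49+(61)=110
Option D: A[2] 47->43, delta=-4, new_sum=49+(-4)=45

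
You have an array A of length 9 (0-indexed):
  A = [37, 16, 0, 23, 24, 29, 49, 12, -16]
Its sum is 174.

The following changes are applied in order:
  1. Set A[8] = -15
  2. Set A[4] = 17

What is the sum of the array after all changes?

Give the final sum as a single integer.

Answer: 168

Derivation:
Initial sum: 174
Change 1: A[8] -16 -> -15, delta = 1, sum = 175
Change 2: A[4] 24 -> 17, delta = -7, sum = 168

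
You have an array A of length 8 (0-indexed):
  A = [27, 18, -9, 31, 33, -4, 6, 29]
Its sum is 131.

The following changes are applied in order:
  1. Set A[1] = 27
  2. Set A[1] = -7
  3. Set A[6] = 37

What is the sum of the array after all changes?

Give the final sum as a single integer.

Answer: 137

Derivation:
Initial sum: 131
Change 1: A[1] 18 -> 27, delta = 9, sum = 140
Change 2: A[1] 27 -> -7, delta = -34, sum = 106
Change 3: A[6] 6 -> 37, delta = 31, sum = 137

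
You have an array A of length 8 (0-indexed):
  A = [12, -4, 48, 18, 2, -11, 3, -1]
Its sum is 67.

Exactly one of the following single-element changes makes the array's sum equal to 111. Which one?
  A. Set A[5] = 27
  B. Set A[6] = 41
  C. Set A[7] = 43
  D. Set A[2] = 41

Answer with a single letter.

Answer: C

Derivation:
Option A: A[5] -11->27, delta=38, new_sum=67+(38)=105
Option B: A[6] 3->41, delta=38, new_sum=67+(38)=105
Option C: A[7] -1->43, delta=44, new_sum=67+(44)=111 <-- matches target
Option D: A[2] 48->41, delta=-7, new_sum=67+(-7)=60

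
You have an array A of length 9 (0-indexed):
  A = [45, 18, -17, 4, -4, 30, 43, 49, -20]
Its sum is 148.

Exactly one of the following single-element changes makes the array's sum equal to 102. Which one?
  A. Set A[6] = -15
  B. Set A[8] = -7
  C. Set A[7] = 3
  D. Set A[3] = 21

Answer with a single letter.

Option A: A[6] 43->-15, delta=-58, new_sum=148+(-58)=90
Option B: A[8] -20->-7, delta=13, new_sum=148+(13)=161
Option C: A[7] 49->3, delta=-46, new_sum=148+(-46)=102 <-- matches target
Option D: A[3] 4->21, delta=17, new_sum=148+(17)=165

Answer: C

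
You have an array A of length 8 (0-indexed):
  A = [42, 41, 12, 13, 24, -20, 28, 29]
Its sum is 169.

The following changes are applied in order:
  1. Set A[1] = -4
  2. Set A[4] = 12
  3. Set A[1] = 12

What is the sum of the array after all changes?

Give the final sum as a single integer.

Answer: 128

Derivation:
Initial sum: 169
Change 1: A[1] 41 -> -4, delta = -45, sum = 124
Change 2: A[4] 24 -> 12, delta = -12, sum = 112
Change 3: A[1] -4 -> 12, delta = 16, sum = 128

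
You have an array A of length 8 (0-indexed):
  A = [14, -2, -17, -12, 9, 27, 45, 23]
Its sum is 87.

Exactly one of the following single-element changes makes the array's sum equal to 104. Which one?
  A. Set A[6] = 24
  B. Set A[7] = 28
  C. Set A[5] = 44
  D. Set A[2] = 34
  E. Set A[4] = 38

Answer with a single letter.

Option A: A[6] 45->24, delta=-21, new_sum=87+(-21)=66
Option B: A[7] 23->28, delta=5, new_sum=87+(5)=92
Option C: A[5] 27->44, delta=17, new_sum=87+(17)=104 <-- matches target
Option D: A[2] -17->34, delta=51, new_sum=87+(51)=138
Option E: A[4] 9->38, delta=29, new_sum=87+(29)=116

Answer: C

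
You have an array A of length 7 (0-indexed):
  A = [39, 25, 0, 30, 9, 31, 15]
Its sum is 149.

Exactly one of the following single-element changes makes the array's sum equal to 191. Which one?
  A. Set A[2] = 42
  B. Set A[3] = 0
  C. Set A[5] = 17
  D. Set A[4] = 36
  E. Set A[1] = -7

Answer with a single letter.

Option A: A[2] 0->42, delta=42, new_sum=149+(42)=191 <-- matches target
Option B: A[3] 30->0, delta=-30, new_sum=149+(-30)=119
Option C: A[5] 31->17, delta=-14, new_sum=149+(-14)=135
Option D: A[4] 9->36, delta=27, new_sum=149+(27)=176
Option E: A[1] 25->-7, delta=-32, new_sum=149+(-32)=117

Answer: A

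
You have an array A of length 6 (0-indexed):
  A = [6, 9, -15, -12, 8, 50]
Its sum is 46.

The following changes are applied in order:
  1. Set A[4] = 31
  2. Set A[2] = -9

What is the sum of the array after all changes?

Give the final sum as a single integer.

Initial sum: 46
Change 1: A[4] 8 -> 31, delta = 23, sum = 69
Change 2: A[2] -15 -> -9, delta = 6, sum = 75

Answer: 75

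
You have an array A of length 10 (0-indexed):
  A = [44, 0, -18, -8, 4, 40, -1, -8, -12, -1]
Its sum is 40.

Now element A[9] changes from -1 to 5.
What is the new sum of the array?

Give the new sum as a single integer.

Answer: 46

Derivation:
Old value at index 9: -1
New value at index 9: 5
Delta = 5 - -1 = 6
New sum = old_sum + delta = 40 + (6) = 46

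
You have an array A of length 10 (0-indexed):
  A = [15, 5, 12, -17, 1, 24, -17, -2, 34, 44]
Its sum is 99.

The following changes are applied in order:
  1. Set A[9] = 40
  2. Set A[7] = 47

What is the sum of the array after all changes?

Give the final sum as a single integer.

Initial sum: 99
Change 1: A[9] 44 -> 40, delta = -4, sum = 95
Change 2: A[7] -2 -> 47, delta = 49, sum = 144

Answer: 144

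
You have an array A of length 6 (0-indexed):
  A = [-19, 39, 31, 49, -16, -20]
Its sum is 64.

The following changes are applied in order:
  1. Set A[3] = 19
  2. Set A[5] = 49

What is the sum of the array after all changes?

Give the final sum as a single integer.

Initial sum: 64
Change 1: A[3] 49 -> 19, delta = -30, sum = 34
Change 2: A[5] -20 -> 49, delta = 69, sum = 103

Answer: 103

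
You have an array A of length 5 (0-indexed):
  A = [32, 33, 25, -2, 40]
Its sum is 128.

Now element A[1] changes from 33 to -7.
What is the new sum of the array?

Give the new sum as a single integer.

Answer: 88

Derivation:
Old value at index 1: 33
New value at index 1: -7
Delta = -7 - 33 = -40
New sum = old_sum + delta = 128 + (-40) = 88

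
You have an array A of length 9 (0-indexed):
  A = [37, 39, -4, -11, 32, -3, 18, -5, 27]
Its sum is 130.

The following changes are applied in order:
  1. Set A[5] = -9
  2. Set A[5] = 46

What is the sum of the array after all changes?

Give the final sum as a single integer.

Initial sum: 130
Change 1: A[5] -3 -> -9, delta = -6, sum = 124
Change 2: A[5] -9 -> 46, delta = 55, sum = 179

Answer: 179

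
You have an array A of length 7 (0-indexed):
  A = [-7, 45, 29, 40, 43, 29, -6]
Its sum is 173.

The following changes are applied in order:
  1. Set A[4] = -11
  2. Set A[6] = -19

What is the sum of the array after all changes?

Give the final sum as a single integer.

Initial sum: 173
Change 1: A[4] 43 -> -11, delta = -54, sum = 119
Change 2: A[6] -6 -> -19, delta = -13, sum = 106

Answer: 106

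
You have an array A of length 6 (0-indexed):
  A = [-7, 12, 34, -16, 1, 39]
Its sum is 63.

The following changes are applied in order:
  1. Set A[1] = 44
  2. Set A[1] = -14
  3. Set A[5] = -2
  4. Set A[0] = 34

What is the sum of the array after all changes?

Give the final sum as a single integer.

Initial sum: 63
Change 1: A[1] 12 -> 44, delta = 32, sum = 95
Change 2: A[1] 44 -> -14, delta = -58, sum = 37
Change 3: A[5] 39 -> -2, delta = -41, sum = -4
Change 4: A[0] -7 -> 34, delta = 41, sum = 37

Answer: 37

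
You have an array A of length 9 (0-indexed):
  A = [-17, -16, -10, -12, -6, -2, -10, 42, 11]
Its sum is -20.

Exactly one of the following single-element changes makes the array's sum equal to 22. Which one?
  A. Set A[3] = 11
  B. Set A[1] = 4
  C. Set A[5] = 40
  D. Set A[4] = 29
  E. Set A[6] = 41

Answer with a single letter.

Option A: A[3] -12->11, delta=23, new_sum=-20+(23)=3
Option B: A[1] -16->4, delta=20, new_sum=-20+(20)=0
Option C: A[5] -2->40, delta=42, new_sum=-20+(42)=22 <-- matches target
Option D: A[4] -6->29, delta=35, new_sum=-20+(35)=15
Option E: A[6] -10->41, delta=51, new_sum=-20+(51)=31

Answer: C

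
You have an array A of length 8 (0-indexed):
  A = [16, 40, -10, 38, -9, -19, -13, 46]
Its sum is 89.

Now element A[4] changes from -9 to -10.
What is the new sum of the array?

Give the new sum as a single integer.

Answer: 88

Derivation:
Old value at index 4: -9
New value at index 4: -10
Delta = -10 - -9 = -1
New sum = old_sum + delta = 89 + (-1) = 88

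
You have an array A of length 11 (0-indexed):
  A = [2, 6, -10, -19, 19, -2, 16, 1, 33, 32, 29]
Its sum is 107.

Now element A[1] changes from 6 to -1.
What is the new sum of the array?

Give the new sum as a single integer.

Answer: 100

Derivation:
Old value at index 1: 6
New value at index 1: -1
Delta = -1 - 6 = -7
New sum = old_sum + delta = 107 + (-7) = 100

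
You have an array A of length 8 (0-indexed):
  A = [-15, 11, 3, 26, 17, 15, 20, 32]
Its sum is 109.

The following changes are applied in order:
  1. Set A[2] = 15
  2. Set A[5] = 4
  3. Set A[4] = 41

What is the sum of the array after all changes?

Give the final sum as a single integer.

Initial sum: 109
Change 1: A[2] 3 -> 15, delta = 12, sum = 121
Change 2: A[5] 15 -> 4, delta = -11, sum = 110
Change 3: A[4] 17 -> 41, delta = 24, sum = 134

Answer: 134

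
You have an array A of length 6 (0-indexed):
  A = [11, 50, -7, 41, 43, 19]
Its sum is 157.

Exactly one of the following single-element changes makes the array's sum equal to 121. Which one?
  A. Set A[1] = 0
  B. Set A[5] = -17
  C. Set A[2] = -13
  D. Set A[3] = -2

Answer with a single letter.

Option A: A[1] 50->0, delta=-50, new_sum=157+(-50)=107
Option B: A[5] 19->-17, delta=-36, new_sum=157+(-36)=121 <-- matches target
Option C: A[2] -7->-13, delta=-6, new_sum=157+(-6)=151
Option D: A[3] 41->-2, delta=-43, new_sum=157+(-43)=114

Answer: B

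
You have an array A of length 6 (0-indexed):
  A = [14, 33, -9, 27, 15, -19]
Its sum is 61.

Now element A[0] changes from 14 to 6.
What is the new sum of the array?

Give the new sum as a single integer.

Old value at index 0: 14
New value at index 0: 6
Delta = 6 - 14 = -8
New sum = old_sum + delta = 61 + (-8) = 53

Answer: 53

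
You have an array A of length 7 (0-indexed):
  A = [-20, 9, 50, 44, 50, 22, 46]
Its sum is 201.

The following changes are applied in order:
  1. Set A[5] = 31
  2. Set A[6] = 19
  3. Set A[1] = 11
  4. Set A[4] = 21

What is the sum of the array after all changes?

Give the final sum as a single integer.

Initial sum: 201
Change 1: A[5] 22 -> 31, delta = 9, sum = 210
Change 2: A[6] 46 -> 19, delta = -27, sum = 183
Change 3: A[1] 9 -> 11, delta = 2, sum = 185
Change 4: A[4] 50 -> 21, delta = -29, sum = 156

Answer: 156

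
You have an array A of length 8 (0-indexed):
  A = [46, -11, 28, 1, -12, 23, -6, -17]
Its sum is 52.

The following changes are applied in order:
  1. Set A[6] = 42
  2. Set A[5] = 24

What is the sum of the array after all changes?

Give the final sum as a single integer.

Initial sum: 52
Change 1: A[6] -6 -> 42, delta = 48, sum = 100
Change 2: A[5] 23 -> 24, delta = 1, sum = 101

Answer: 101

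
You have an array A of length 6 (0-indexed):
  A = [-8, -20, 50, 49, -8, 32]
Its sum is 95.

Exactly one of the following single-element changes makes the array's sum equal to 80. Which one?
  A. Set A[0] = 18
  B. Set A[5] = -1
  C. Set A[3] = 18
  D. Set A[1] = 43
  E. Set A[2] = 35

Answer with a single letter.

Option A: A[0] -8->18, delta=26, new_sum=95+(26)=121
Option B: A[5] 32->-1, delta=-33, new_sum=95+(-33)=62
Option C: A[3] 49->18, delta=-31, new_sum=95+(-31)=64
Option D: A[1] -20->43, delta=63, new_sum=95+(63)=158
Option E: A[2] 50->35, delta=-15, new_sum=95+(-15)=80 <-- matches target

Answer: E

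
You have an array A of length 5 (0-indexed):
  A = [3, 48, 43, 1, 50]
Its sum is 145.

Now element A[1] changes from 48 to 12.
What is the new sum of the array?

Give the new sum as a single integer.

Old value at index 1: 48
New value at index 1: 12
Delta = 12 - 48 = -36
New sum = old_sum + delta = 145 + (-36) = 109

Answer: 109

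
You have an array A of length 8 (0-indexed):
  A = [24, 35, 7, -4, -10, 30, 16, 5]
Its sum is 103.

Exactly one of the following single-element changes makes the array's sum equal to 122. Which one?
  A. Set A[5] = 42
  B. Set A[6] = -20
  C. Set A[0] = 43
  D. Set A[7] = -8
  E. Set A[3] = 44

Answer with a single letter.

Option A: A[5] 30->42, delta=12, new_sum=103+(12)=115
Option B: A[6] 16->-20, delta=-36, new_sum=103+(-36)=67
Option C: A[0] 24->43, delta=19, new_sum=103+(19)=122 <-- matches target
Option D: A[7] 5->-8, delta=-13, new_sum=103+(-13)=90
Option E: A[3] -4->44, delta=48, new_sum=103+(48)=151

Answer: C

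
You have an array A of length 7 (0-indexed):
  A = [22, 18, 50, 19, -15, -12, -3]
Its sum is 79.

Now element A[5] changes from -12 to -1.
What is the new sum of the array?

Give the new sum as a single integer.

Old value at index 5: -12
New value at index 5: -1
Delta = -1 - -12 = 11
New sum = old_sum + delta = 79 + (11) = 90

Answer: 90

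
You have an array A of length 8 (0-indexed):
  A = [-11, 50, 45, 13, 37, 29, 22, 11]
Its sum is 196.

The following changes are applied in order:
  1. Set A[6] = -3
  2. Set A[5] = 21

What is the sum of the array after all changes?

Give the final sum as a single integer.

Answer: 163

Derivation:
Initial sum: 196
Change 1: A[6] 22 -> -3, delta = -25, sum = 171
Change 2: A[5] 29 -> 21, delta = -8, sum = 163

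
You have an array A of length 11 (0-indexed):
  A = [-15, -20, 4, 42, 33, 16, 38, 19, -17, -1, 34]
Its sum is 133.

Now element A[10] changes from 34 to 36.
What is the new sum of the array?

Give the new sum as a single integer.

Answer: 135

Derivation:
Old value at index 10: 34
New value at index 10: 36
Delta = 36 - 34 = 2
New sum = old_sum + delta = 133 + (2) = 135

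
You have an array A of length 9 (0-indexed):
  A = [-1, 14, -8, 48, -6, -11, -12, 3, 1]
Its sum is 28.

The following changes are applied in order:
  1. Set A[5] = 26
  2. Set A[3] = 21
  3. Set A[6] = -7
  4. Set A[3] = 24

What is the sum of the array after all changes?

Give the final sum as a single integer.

Answer: 46

Derivation:
Initial sum: 28
Change 1: A[5] -11 -> 26, delta = 37, sum = 65
Change 2: A[3] 48 -> 21, delta = -27, sum = 38
Change 3: A[6] -12 -> -7, delta = 5, sum = 43
Change 4: A[3] 21 -> 24, delta = 3, sum = 46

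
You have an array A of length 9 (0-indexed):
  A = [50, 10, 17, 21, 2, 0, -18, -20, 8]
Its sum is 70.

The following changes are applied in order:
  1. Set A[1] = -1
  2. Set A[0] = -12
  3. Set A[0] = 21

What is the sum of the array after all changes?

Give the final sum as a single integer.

Answer: 30

Derivation:
Initial sum: 70
Change 1: A[1] 10 -> -1, delta = -11, sum = 59
Change 2: A[0] 50 -> -12, delta = -62, sum = -3
Change 3: A[0] -12 -> 21, delta = 33, sum = 30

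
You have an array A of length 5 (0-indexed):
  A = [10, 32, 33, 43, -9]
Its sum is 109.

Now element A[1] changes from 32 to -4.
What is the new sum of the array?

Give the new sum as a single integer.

Answer: 73

Derivation:
Old value at index 1: 32
New value at index 1: -4
Delta = -4 - 32 = -36
New sum = old_sum + delta = 109 + (-36) = 73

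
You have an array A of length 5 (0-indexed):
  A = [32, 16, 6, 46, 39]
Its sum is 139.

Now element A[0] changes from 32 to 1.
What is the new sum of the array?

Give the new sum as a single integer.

Old value at index 0: 32
New value at index 0: 1
Delta = 1 - 32 = -31
New sum = old_sum + delta = 139 + (-31) = 108

Answer: 108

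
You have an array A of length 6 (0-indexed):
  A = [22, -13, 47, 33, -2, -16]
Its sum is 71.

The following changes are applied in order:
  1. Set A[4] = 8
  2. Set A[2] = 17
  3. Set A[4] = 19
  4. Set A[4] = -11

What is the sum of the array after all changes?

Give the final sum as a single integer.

Answer: 32

Derivation:
Initial sum: 71
Change 1: A[4] -2 -> 8, delta = 10, sum = 81
Change 2: A[2] 47 -> 17, delta = -30, sum = 51
Change 3: A[4] 8 -> 19, delta = 11, sum = 62
Change 4: A[4] 19 -> -11, delta = -30, sum = 32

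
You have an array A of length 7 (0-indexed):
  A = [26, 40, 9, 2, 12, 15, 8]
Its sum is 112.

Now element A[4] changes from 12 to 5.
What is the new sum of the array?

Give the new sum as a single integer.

Answer: 105

Derivation:
Old value at index 4: 12
New value at index 4: 5
Delta = 5 - 12 = -7
New sum = old_sum + delta = 112 + (-7) = 105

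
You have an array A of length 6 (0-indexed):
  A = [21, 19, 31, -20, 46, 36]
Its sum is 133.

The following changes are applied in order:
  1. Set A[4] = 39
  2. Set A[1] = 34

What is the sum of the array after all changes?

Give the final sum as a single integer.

Initial sum: 133
Change 1: A[4] 46 -> 39, delta = -7, sum = 126
Change 2: A[1] 19 -> 34, delta = 15, sum = 141

Answer: 141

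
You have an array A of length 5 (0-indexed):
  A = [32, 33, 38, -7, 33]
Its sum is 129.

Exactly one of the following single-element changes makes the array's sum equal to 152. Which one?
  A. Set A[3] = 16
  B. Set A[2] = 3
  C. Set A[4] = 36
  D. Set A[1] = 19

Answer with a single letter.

Answer: A

Derivation:
Option A: A[3] -7->16, delta=23, new_sum=129+(23)=152 <-- matches target
Option B: A[2] 38->3, delta=-35, new_sum=129+(-35)=94
Option C: A[4] 33->36, delta=3, new_sum=129+(3)=132
Option D: A[1] 33->19, delta=-14, new_sum=129+(-14)=115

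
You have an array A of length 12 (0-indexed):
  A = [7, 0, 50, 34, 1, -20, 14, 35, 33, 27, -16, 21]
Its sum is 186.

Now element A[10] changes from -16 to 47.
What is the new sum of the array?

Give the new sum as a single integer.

Answer: 249

Derivation:
Old value at index 10: -16
New value at index 10: 47
Delta = 47 - -16 = 63
New sum = old_sum + delta = 186 + (63) = 249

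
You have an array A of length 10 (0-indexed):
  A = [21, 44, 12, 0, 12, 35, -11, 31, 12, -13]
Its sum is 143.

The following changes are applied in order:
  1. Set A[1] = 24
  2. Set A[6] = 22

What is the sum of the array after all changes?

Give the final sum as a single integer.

Initial sum: 143
Change 1: A[1] 44 -> 24, delta = -20, sum = 123
Change 2: A[6] -11 -> 22, delta = 33, sum = 156

Answer: 156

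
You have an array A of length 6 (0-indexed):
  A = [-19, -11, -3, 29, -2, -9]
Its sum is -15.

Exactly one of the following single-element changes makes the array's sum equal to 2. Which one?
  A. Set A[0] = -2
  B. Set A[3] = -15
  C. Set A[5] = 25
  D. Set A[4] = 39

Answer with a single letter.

Answer: A

Derivation:
Option A: A[0] -19->-2, delta=17, new_sum=-15+(17)=2 <-- matches target
Option B: A[3] 29->-15, delta=-44, new_sum=-15+(-44)=-59
Option C: A[5] -9->25, delta=34, new_sum=-15+(34)=19
Option D: A[4] -2->39, delta=41, new_sum=-15+(41)=26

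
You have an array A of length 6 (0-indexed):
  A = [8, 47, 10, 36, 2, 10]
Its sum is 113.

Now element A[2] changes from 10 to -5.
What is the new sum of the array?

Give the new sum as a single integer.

Old value at index 2: 10
New value at index 2: -5
Delta = -5 - 10 = -15
New sum = old_sum + delta = 113 + (-15) = 98

Answer: 98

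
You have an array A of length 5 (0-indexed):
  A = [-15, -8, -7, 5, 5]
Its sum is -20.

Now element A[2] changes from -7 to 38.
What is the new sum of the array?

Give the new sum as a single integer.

Answer: 25

Derivation:
Old value at index 2: -7
New value at index 2: 38
Delta = 38 - -7 = 45
New sum = old_sum + delta = -20 + (45) = 25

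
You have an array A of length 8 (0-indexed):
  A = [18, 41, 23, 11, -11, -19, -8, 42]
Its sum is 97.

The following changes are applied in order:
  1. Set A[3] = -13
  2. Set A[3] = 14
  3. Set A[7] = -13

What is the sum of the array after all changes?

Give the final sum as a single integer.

Initial sum: 97
Change 1: A[3] 11 -> -13, delta = -24, sum = 73
Change 2: A[3] -13 -> 14, delta = 27, sum = 100
Change 3: A[7] 42 -> -13, delta = -55, sum = 45

Answer: 45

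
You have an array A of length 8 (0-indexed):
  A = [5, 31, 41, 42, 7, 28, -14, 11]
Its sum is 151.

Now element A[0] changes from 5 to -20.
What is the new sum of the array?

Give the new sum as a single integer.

Old value at index 0: 5
New value at index 0: -20
Delta = -20 - 5 = -25
New sum = old_sum + delta = 151 + (-25) = 126

Answer: 126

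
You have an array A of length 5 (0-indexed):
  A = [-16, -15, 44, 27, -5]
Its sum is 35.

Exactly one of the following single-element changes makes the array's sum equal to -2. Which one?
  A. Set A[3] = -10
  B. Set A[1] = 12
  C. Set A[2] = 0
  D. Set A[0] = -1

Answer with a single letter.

Answer: A

Derivation:
Option A: A[3] 27->-10, delta=-37, new_sum=35+(-37)=-2 <-- matches target
Option B: A[1] -15->12, delta=27, new_sum=35+(27)=62
Option C: A[2] 44->0, delta=-44, new_sum=35+(-44)=-9
Option D: A[0] -16->-1, delta=15, new_sum=35+(15)=50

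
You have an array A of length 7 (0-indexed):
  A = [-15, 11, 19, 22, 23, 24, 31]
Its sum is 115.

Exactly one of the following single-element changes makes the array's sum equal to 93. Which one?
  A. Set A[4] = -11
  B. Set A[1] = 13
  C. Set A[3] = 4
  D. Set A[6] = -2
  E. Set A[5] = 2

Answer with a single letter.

Answer: E

Derivation:
Option A: A[4] 23->-11, delta=-34, new_sum=115+(-34)=81
Option B: A[1] 11->13, delta=2, new_sum=115+(2)=117
Option C: A[3] 22->4, delta=-18, new_sum=115+(-18)=97
Option D: A[6] 31->-2, delta=-33, new_sum=115+(-33)=82
Option E: A[5] 24->2, delta=-22, new_sum=115+(-22)=93 <-- matches target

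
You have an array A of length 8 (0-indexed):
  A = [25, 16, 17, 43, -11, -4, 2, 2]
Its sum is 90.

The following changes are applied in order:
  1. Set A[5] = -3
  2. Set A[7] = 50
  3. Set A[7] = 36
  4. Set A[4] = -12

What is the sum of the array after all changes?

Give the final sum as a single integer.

Initial sum: 90
Change 1: A[5] -4 -> -3, delta = 1, sum = 91
Change 2: A[7] 2 -> 50, delta = 48, sum = 139
Change 3: A[7] 50 -> 36, delta = -14, sum = 125
Change 4: A[4] -11 -> -12, delta = -1, sum = 124

Answer: 124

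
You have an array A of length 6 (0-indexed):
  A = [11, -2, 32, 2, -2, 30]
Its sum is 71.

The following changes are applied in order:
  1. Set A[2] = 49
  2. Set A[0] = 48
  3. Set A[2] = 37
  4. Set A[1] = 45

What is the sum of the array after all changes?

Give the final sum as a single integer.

Answer: 160

Derivation:
Initial sum: 71
Change 1: A[2] 32 -> 49, delta = 17, sum = 88
Change 2: A[0] 11 -> 48, delta = 37, sum = 125
Change 3: A[2] 49 -> 37, delta = -12, sum = 113
Change 4: A[1] -2 -> 45, delta = 47, sum = 160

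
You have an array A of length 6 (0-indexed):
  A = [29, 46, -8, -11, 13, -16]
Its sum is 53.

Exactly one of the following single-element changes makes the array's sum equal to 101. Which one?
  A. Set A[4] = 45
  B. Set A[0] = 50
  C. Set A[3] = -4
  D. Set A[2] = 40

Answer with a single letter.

Answer: D

Derivation:
Option A: A[4] 13->45, delta=32, new_sum=53+(32)=85
Option B: A[0] 29->50, delta=21, new_sum=53+(21)=74
Option C: A[3] -11->-4, delta=7, new_sum=53+(7)=60
Option D: A[2] -8->40, delta=48, new_sum=53+(48)=101 <-- matches target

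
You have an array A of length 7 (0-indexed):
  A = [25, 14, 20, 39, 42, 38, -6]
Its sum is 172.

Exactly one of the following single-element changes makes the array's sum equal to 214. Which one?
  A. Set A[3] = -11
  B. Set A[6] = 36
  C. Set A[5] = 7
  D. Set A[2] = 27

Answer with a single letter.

Answer: B

Derivation:
Option A: A[3] 39->-11, delta=-50, new_sum=172+(-50)=122
Option B: A[6] -6->36, delta=42, new_sum=172+(42)=214 <-- matches target
Option C: A[5] 38->7, delta=-31, new_sum=172+(-31)=141
Option D: A[2] 20->27, delta=7, new_sum=172+(7)=179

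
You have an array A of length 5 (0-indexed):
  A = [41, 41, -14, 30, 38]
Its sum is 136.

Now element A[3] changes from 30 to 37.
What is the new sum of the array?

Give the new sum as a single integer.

Answer: 143

Derivation:
Old value at index 3: 30
New value at index 3: 37
Delta = 37 - 30 = 7
New sum = old_sum + delta = 136 + (7) = 143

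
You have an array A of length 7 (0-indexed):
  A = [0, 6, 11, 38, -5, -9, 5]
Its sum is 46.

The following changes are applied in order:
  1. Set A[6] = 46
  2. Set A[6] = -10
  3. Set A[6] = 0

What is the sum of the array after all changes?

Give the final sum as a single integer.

Answer: 41

Derivation:
Initial sum: 46
Change 1: A[6] 5 -> 46, delta = 41, sum = 87
Change 2: A[6] 46 -> -10, delta = -56, sum = 31
Change 3: A[6] -10 -> 0, delta = 10, sum = 41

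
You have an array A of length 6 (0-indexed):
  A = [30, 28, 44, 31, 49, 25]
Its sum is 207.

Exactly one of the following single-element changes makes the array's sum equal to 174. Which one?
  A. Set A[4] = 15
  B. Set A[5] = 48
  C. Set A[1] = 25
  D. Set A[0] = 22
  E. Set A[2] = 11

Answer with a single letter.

Answer: E

Derivation:
Option A: A[4] 49->15, delta=-34, new_sum=207+(-34)=173
Option B: A[5] 25->48, delta=23, new_sum=207+(23)=230
Option C: A[1] 28->25, delta=-3, new_sum=207+(-3)=204
Option D: A[0] 30->22, delta=-8, new_sum=207+(-8)=199
Option E: A[2] 44->11, delta=-33, new_sum=207+(-33)=174 <-- matches target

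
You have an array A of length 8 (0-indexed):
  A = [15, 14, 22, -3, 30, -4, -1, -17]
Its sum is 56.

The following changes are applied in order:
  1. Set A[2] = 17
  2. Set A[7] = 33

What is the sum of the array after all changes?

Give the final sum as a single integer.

Initial sum: 56
Change 1: A[2] 22 -> 17, delta = -5, sum = 51
Change 2: A[7] -17 -> 33, delta = 50, sum = 101

Answer: 101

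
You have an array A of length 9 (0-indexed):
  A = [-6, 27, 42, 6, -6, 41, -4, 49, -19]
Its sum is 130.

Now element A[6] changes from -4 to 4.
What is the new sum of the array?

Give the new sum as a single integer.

Old value at index 6: -4
New value at index 6: 4
Delta = 4 - -4 = 8
New sum = old_sum + delta = 130 + (8) = 138

Answer: 138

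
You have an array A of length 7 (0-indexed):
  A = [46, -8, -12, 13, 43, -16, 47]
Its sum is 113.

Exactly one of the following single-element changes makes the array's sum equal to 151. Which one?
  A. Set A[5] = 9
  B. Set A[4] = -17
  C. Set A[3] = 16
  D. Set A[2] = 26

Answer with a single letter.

Answer: D

Derivation:
Option A: A[5] -16->9, delta=25, new_sum=113+(25)=138
Option B: A[4] 43->-17, delta=-60, new_sum=113+(-60)=53
Option C: A[3] 13->16, delta=3, new_sum=113+(3)=116
Option D: A[2] -12->26, delta=38, new_sum=113+(38)=151 <-- matches target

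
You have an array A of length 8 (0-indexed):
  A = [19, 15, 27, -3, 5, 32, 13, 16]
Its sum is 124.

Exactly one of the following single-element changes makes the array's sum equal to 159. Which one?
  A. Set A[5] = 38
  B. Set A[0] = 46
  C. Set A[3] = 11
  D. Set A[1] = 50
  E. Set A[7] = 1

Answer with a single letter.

Option A: A[5] 32->38, delta=6, new_sum=124+(6)=130
Option B: A[0] 19->46, delta=27, new_sum=124+(27)=151
Option C: A[3] -3->11, delta=14, new_sum=124+(14)=138
Option D: A[1] 15->50, delta=35, new_sum=124+(35)=159 <-- matches target
Option E: A[7] 16->1, delta=-15, new_sum=124+(-15)=109

Answer: D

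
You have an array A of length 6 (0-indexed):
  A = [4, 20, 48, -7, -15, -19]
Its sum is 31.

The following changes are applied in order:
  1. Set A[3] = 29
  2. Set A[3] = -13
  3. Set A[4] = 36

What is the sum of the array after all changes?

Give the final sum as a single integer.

Answer: 76

Derivation:
Initial sum: 31
Change 1: A[3] -7 -> 29, delta = 36, sum = 67
Change 2: A[3] 29 -> -13, delta = -42, sum = 25
Change 3: A[4] -15 -> 36, delta = 51, sum = 76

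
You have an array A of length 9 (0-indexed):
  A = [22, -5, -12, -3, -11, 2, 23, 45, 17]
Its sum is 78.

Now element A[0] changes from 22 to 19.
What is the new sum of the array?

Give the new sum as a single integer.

Answer: 75

Derivation:
Old value at index 0: 22
New value at index 0: 19
Delta = 19 - 22 = -3
New sum = old_sum + delta = 78 + (-3) = 75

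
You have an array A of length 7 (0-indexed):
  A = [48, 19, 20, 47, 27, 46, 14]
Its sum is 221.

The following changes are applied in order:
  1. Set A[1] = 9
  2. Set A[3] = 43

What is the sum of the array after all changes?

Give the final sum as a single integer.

Initial sum: 221
Change 1: A[1] 19 -> 9, delta = -10, sum = 211
Change 2: A[3] 47 -> 43, delta = -4, sum = 207

Answer: 207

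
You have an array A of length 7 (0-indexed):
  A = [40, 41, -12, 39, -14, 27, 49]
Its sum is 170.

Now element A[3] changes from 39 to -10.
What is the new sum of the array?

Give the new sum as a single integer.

Answer: 121

Derivation:
Old value at index 3: 39
New value at index 3: -10
Delta = -10 - 39 = -49
New sum = old_sum + delta = 170 + (-49) = 121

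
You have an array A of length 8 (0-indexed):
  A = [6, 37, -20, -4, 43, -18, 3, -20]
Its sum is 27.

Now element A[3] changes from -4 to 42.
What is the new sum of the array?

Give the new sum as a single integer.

Answer: 73

Derivation:
Old value at index 3: -4
New value at index 3: 42
Delta = 42 - -4 = 46
New sum = old_sum + delta = 27 + (46) = 73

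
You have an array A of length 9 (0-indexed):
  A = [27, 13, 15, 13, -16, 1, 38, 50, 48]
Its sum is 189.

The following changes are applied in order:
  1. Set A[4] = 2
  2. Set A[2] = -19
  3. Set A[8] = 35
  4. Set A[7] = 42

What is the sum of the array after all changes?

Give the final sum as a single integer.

Answer: 152

Derivation:
Initial sum: 189
Change 1: A[4] -16 -> 2, delta = 18, sum = 207
Change 2: A[2] 15 -> -19, delta = -34, sum = 173
Change 3: A[8] 48 -> 35, delta = -13, sum = 160
Change 4: A[7] 50 -> 42, delta = -8, sum = 152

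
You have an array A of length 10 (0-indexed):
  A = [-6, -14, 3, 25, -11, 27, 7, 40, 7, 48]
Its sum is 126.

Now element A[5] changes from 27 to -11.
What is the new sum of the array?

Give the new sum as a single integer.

Answer: 88

Derivation:
Old value at index 5: 27
New value at index 5: -11
Delta = -11 - 27 = -38
New sum = old_sum + delta = 126 + (-38) = 88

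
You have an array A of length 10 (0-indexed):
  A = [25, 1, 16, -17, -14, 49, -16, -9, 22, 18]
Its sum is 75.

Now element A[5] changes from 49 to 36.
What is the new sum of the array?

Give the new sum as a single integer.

Old value at index 5: 49
New value at index 5: 36
Delta = 36 - 49 = -13
New sum = old_sum + delta = 75 + (-13) = 62

Answer: 62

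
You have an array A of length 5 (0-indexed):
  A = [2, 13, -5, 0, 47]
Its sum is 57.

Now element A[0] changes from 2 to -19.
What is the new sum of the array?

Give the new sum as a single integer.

Answer: 36

Derivation:
Old value at index 0: 2
New value at index 0: -19
Delta = -19 - 2 = -21
New sum = old_sum + delta = 57 + (-21) = 36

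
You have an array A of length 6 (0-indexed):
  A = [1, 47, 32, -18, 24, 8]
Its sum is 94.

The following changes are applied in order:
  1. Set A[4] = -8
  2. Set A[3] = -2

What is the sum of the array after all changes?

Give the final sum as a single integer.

Initial sum: 94
Change 1: A[4] 24 -> -8, delta = -32, sum = 62
Change 2: A[3] -18 -> -2, delta = 16, sum = 78

Answer: 78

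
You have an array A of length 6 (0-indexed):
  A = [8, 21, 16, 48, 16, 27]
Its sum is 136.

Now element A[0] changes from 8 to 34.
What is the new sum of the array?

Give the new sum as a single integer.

Answer: 162

Derivation:
Old value at index 0: 8
New value at index 0: 34
Delta = 34 - 8 = 26
New sum = old_sum + delta = 136 + (26) = 162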